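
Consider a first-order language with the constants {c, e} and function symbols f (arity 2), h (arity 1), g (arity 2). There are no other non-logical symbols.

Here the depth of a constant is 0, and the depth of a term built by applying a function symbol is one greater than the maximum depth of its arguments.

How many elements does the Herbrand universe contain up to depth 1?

Let N_k = |{terms of depth ≤ k}|. Then N_0 = 2 and N_k = 2 + N_{k-1}^2 + N_{k-1} + N_{k-1}^2 for k ≥ 1 (one summand per function symbol, arity giving the exponent).
N_0 = 2
N_1 = 2 + 2^2 + 2 + 2^2 = 12

12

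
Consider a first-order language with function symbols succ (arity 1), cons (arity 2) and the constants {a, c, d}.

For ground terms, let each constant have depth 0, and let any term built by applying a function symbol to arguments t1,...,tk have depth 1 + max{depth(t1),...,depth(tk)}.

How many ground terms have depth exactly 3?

Write N_k for the number of ground terms of depth ≤ k. A term of depth ≤ k is either a constant or a function symbol applied to arguments of depth ≤ k−1, so N_k = 3 + N_{k-1} + N_{k-1}^2.
N_0 = 3
N_1 = 3 + 3 + 3^2 = 15
N_2 = 3 + 15 + 15^2 = 243
N_3 = 3 + 243 + 243^2 = 59295
Terms of depth exactly 3: N_3 − N_2 = 59295 − 243 = 59052.

59052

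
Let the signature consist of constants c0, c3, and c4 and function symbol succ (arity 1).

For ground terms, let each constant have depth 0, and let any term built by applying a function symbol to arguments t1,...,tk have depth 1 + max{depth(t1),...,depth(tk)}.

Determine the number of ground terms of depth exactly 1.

3

Let N_k count ground terms of depth at most k. Each non-constant term of depth ≤ k is some function symbol applied to depth-≤(k−1) arguments, giving N_k = 3 + N_{k-1}.
N_0 = 3
N_1 = 3 + 3 = 6
Terms of depth exactly 1: N_1 − N_0 = 6 − 3 = 3.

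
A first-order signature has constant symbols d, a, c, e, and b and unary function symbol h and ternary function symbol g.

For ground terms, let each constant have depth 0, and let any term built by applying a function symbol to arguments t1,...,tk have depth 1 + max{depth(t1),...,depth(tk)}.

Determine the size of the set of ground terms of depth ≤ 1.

135

If N_k denotes the number of depth-≤k ground terms, the 5 constants give N_0 = 5, and each function symbol of arity r contributes N_{k-1}^r new terms at level k: N_k = 5 + N_{k-1} + N_{k-1}^3.
N_0 = 5
N_1 = 5 + 5 + 5^3 = 135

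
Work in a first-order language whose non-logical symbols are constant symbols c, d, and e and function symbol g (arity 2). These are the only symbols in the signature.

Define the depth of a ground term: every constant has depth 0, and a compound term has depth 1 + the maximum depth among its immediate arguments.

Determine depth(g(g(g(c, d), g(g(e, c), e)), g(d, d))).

depth(g(c, d)) = 1 + max(0, 0) = 1
depth(g(e, c)) = 1 + max(0, 0) = 1
depth(g(g(e, c), e)) = 1 + max(1, 0) = 2
depth(g(g(c, d), g(g(e, c), e))) = 1 + max(1, 2) = 3
depth(g(d, d)) = 1 + max(0, 0) = 1
depth(g(g(g(c, d), g(g(e, c), e)), g(d, d))) = 1 + max(3, 1) = 4

4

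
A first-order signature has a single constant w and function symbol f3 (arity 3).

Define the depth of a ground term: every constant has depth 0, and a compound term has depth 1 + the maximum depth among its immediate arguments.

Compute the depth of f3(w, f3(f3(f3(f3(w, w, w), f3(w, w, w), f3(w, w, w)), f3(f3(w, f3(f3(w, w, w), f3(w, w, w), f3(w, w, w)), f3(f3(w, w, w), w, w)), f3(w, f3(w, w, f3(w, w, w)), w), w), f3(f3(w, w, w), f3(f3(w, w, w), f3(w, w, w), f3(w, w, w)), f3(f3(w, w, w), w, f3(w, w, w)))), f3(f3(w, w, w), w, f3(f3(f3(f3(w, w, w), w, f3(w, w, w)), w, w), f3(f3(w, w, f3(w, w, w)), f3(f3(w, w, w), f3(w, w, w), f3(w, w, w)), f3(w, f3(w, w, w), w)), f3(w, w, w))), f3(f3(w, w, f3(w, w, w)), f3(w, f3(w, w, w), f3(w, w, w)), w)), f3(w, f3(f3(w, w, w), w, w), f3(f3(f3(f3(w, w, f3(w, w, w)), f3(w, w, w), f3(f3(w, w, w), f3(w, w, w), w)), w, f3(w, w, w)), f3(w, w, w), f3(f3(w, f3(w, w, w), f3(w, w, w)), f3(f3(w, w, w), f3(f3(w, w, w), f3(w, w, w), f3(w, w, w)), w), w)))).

depth(f3(w, w, w)) = 1 + max(0, 0, 0) = 1
depth(f3(f3(w, w, w), f3(w, w, w), f3(w, w, w))) = 1 + max(1, 1, 1) = 2
depth(f3(f3(w, w, w), w, w)) = 1 + max(1, 0, 0) = 2
depth(f3(w, f3(f3(w, w, w), f3(w, w, w), f3(w, w, w)), f3(f3(w, w, w), w, w))) = 1 + max(0, 2, 2) = 3
depth(f3(w, w, f3(w, w, w))) = 1 + max(0, 0, 1) = 2
depth(f3(w, f3(w, w, f3(w, w, w)), w)) = 1 + max(0, 2, 0) = 3
depth(f3(f3(w, f3(f3(w, w, w), f3(w, w, w), f3(w, w, w)), f3(f3(w, w, w), w, w)), f3(w, f3(w, w, f3(w, w, w)), w), w)) = 1 + max(3, 3, 0) = 4
depth(f3(f3(w, w, w), w, f3(w, w, w))) = 1 + max(1, 0, 1) = 2
depth(f3(f3(w, w, w), f3(f3(w, w, w), f3(w, w, w), f3(w, w, w)), f3(f3(w, w, w), w, f3(w, w, w)))) = 1 + max(1, 2, 2) = 3
depth(f3(f3(f3(w, w, w), f3(w, w, w), f3(w, w, w)), f3(f3(w, f3(f3(w, w, w), f3(w, w, w), f3(w, w, w)), f3(f3(w, w, w), w, w)), f3(w, f3(w, w, f3(w, w, w)), w), w), f3(f3(w, w, w), f3(f3(w, w, w), f3(w, w, w), f3(w, w, w)), f3(f3(w, w, w), w, f3(w, w, w))))) = 1 + max(2, 4, 3) = 5
depth(f3(f3(f3(w, w, w), w, f3(w, w, w)), w, w)) = 1 + max(2, 0, 0) = 3
depth(f3(w, f3(w, w, w), w)) = 1 + max(0, 1, 0) = 2
depth(f3(f3(w, w, f3(w, w, w)), f3(f3(w, w, w), f3(w, w, w), f3(w, w, w)), f3(w, f3(w, w, w), w))) = 1 + max(2, 2, 2) = 3
depth(f3(f3(f3(f3(w, w, w), w, f3(w, w, w)), w, w), f3(f3(w, w, f3(w, w, w)), f3(f3(w, w, w), f3(w, w, w), f3(w, w, w)), f3(w, f3(w, w, w), w)), f3(w, w, w))) = 1 + max(3, 3, 1) = 4
depth(f3(f3(w, w, w), w, f3(f3(f3(f3(w, w, w), w, f3(w, w, w)), w, w), f3(f3(w, w, f3(w, w, w)), f3(f3(w, w, w), f3(w, w, w), f3(w, w, w)), f3(w, f3(w, w, w), w)), f3(w, w, w)))) = 1 + max(1, 0, 4) = 5
depth(f3(w, f3(w, w, w), f3(w, w, w))) = 1 + max(0, 1, 1) = 2
depth(f3(f3(w, w, f3(w, w, w)), f3(w, f3(w, w, w), f3(w, w, w)), w)) = 1 + max(2, 2, 0) = 3
depth(f3(f3(f3(f3(w, w, w), f3(w, w, w), f3(w, w, w)), f3(f3(w, f3(f3(w, w, w), f3(w, w, w), f3(w, w, w)), f3(f3(w, w, w), w, w)), f3(w, f3(w, w, f3(w, w, w)), w), w), f3(f3(w, w, w), f3(f3(w, w, w), f3(w, w, w), f3(w, w, w)), f3(f3(w, w, w), w, f3(w, w, w)))), f3(f3(w, w, w), w, f3(f3(f3(f3(w, w, w), w, f3(w, w, w)), w, w), f3(f3(w, w, f3(w, w, w)), f3(f3(w, w, w), f3(w, w, w), f3(w, w, w)), f3(w, f3(w, w, w), w)), f3(w, w, w))), f3(f3(w, w, f3(w, w, w)), f3(w, f3(w, w, w), f3(w, w, w)), w))) = 1 + max(5, 5, 3) = 6
depth(f3(f3(w, w, w), f3(w, w, w), w)) = 1 + max(1, 1, 0) = 2
depth(f3(f3(w, w, f3(w, w, w)), f3(w, w, w), f3(f3(w, w, w), f3(w, w, w), w))) = 1 + max(2, 1, 2) = 3
depth(f3(f3(f3(w, w, f3(w, w, w)), f3(w, w, w), f3(f3(w, w, w), f3(w, w, w), w)), w, f3(w, w, w))) = 1 + max(3, 0, 1) = 4
depth(f3(f3(w, w, w), f3(f3(w, w, w), f3(w, w, w), f3(w, w, w)), w)) = 1 + max(1, 2, 0) = 3
depth(f3(f3(w, f3(w, w, w), f3(w, w, w)), f3(f3(w, w, w), f3(f3(w, w, w), f3(w, w, w), f3(w, w, w)), w), w)) = 1 + max(2, 3, 0) = 4
depth(f3(f3(f3(f3(w, w, f3(w, w, w)), f3(w, w, w), f3(f3(w, w, w), f3(w, w, w), w)), w, f3(w, w, w)), f3(w, w, w), f3(f3(w, f3(w, w, w), f3(w, w, w)), f3(f3(w, w, w), f3(f3(w, w, w), f3(w, w, w), f3(w, w, w)), w), w))) = 1 + max(4, 1, 4) = 5
depth(f3(w, f3(f3(w, w, w), w, w), f3(f3(f3(f3(w, w, f3(w, w, w)), f3(w, w, w), f3(f3(w, w, w), f3(w, w, w), w)), w, f3(w, w, w)), f3(w, w, w), f3(f3(w, f3(w, w, w), f3(w, w, w)), f3(f3(w, w, w), f3(f3(w, w, w), f3(w, w, w), f3(w, w, w)), w), w)))) = 1 + max(0, 2, 5) = 6
depth(f3(w, f3(f3(f3(f3(w, w, w), f3(w, w, w), f3(w, w, w)), f3(f3(w, f3(f3(w, w, w), f3(w, w, w), f3(w, w, w)), f3(f3(w, w, w), w, w)), f3(w, f3(w, w, f3(w, w, w)), w), w), f3(f3(w, w, w), f3(f3(w, w, w), f3(w, w, w), f3(w, w, w)), f3(f3(w, w, w), w, f3(w, w, w)))), f3(f3(w, w, w), w, f3(f3(f3(f3(w, w, w), w, f3(w, w, w)), w, w), f3(f3(w, w, f3(w, w, w)), f3(f3(w, w, w), f3(w, w, w), f3(w, w, w)), f3(w, f3(w, w, w), w)), f3(w, w, w))), f3(f3(w, w, f3(w, w, w)), f3(w, f3(w, w, w), f3(w, w, w)), w)), f3(w, f3(f3(w, w, w), w, w), f3(f3(f3(f3(w, w, f3(w, w, w)), f3(w, w, w), f3(f3(w, w, w), f3(w, w, w), w)), w, f3(w, w, w)), f3(w, w, w), f3(f3(w, f3(w, w, w), f3(w, w, w)), f3(f3(w, w, w), f3(f3(w, w, w), f3(w, w, w), f3(w, w, w)), w), w))))) = 1 + max(0, 6, 6) = 7

7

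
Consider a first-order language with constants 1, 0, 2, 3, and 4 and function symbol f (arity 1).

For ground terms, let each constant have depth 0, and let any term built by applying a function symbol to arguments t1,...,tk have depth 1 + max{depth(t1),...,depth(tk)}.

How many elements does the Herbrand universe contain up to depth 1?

10

Count level by level. With function symbols f/1, the terms of depth ≤ k are the 5 constants together with each function applied to depth-≤(k−1) tuples, so N_k = 5 + N_{k-1}.
N_0 = 5
N_1 = 5 + 5 = 10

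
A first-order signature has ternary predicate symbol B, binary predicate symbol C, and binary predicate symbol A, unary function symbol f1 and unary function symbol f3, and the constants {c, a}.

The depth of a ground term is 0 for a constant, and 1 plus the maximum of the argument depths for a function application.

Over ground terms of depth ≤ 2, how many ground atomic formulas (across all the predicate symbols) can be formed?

3136

First count ground terms of depth ≤ 2.
Count level by level. With function symbols f1/1, f3/1, the terms of depth ≤ k are the 2 constants together with each function applied to depth-≤(k−1) tuples, so N_k = 2 + N_{k-1} + N_{k-1}.
N_0 = 2
N_1 = 2 + 2 + 2 = 6
N_2 = 2 + 6 + 6 = 14
So |H| = 14.
A ground atom is a predicate applied to a tuple of terms from H, so the count is the sum over predicates of |H|^arity:
  B: 14^3 = 2744;  C: 14^2 = 196;  A: 14^2 = 196
Total ground atoms: 2744 + 196 + 196 = 3136.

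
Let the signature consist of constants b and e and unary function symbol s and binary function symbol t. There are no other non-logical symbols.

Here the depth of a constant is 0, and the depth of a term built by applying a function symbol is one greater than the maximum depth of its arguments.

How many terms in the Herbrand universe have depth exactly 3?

5478

Write N_k for the number of ground terms of depth ≤ k. A term of depth ≤ k is either a constant or a function symbol applied to arguments of depth ≤ k−1, so N_k = 2 + N_{k-1} + N_{k-1}^2.
N_0 = 2
N_1 = 2 + 2 + 2^2 = 8
N_2 = 2 + 8 + 8^2 = 74
N_3 = 2 + 74 + 74^2 = 5552
Terms of depth exactly 3: N_3 − N_2 = 5552 − 74 = 5478.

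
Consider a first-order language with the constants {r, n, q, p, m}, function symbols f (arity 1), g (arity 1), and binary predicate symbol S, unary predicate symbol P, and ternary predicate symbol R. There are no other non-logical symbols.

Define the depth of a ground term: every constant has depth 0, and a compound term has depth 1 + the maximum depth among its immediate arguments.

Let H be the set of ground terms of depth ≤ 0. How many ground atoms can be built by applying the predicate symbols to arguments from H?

First count ground terms of depth ≤ 0.
Let N_k = |{terms of depth ≤ k}|. Then N_0 = 5 and N_k = 5 + N_{k-1} + N_{k-1} for k ≥ 1 (one summand per function symbol, arity giving the exponent).
N_0 = 5
Explicitly: r, n, q, p, m.
So |H| = 5.
Each predicate of arity r yields |H|^r ground atoms (one per choice of an r-tuple from H):
  S: 5^2 = 25;  P: 5;  R: 5^3 = 125
Total ground atoms: 25 + 5 + 125 = 155.

155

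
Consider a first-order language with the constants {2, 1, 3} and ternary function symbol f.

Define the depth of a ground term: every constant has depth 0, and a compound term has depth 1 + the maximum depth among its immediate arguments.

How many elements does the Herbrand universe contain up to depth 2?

27003

Write N_k for the number of ground terms of depth ≤ k. A term of depth ≤ k is either a constant or a function symbol applied to arguments of depth ≤ k−1, so N_k = 3 + N_{k-1}^3.
N_0 = 3
N_1 = 3 + 3^3 = 30
N_2 = 3 + 30^3 = 27003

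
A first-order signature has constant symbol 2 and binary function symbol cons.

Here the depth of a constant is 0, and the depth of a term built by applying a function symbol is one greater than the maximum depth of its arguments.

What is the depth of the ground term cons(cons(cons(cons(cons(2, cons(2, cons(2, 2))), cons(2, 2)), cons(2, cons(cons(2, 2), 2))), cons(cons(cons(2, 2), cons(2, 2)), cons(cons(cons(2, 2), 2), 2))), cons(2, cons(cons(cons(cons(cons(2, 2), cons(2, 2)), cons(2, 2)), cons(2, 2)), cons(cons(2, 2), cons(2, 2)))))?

depth(cons(2, 2)) = 1 + max(0, 0) = 1
depth(cons(2, cons(2, 2))) = 1 + max(0, 1) = 2
depth(cons(2, cons(2, cons(2, 2)))) = 1 + max(0, 2) = 3
depth(cons(cons(2, cons(2, cons(2, 2))), cons(2, 2))) = 1 + max(3, 1) = 4
depth(cons(cons(2, 2), 2)) = 1 + max(1, 0) = 2
depth(cons(2, cons(cons(2, 2), 2))) = 1 + max(0, 2) = 3
depth(cons(cons(cons(2, cons(2, cons(2, 2))), cons(2, 2)), cons(2, cons(cons(2, 2), 2)))) = 1 + max(4, 3) = 5
depth(cons(cons(2, 2), cons(2, 2))) = 1 + max(1, 1) = 2
depth(cons(cons(cons(2, 2), 2), 2)) = 1 + max(2, 0) = 3
depth(cons(cons(cons(2, 2), cons(2, 2)), cons(cons(cons(2, 2), 2), 2))) = 1 + max(2, 3) = 4
depth(cons(cons(cons(cons(2, cons(2, cons(2, 2))), cons(2, 2)), cons(2, cons(cons(2, 2), 2))), cons(cons(cons(2, 2), cons(2, 2)), cons(cons(cons(2, 2), 2), 2)))) = 1 + max(5, 4) = 6
depth(cons(cons(cons(2, 2), cons(2, 2)), cons(2, 2))) = 1 + max(2, 1) = 3
depth(cons(cons(cons(cons(2, 2), cons(2, 2)), cons(2, 2)), cons(2, 2))) = 1 + max(3, 1) = 4
depth(cons(cons(cons(cons(cons(2, 2), cons(2, 2)), cons(2, 2)), cons(2, 2)), cons(cons(2, 2), cons(2, 2)))) = 1 + max(4, 2) = 5
depth(cons(2, cons(cons(cons(cons(cons(2, 2), cons(2, 2)), cons(2, 2)), cons(2, 2)), cons(cons(2, 2), cons(2, 2))))) = 1 + max(0, 5) = 6
depth(cons(cons(cons(cons(cons(2, cons(2, cons(2, 2))), cons(2, 2)), cons(2, cons(cons(2, 2), 2))), cons(cons(cons(2, 2), cons(2, 2)), cons(cons(cons(2, 2), 2), 2))), cons(2, cons(cons(cons(cons(cons(2, 2), cons(2, 2)), cons(2, 2)), cons(2, 2)), cons(cons(2, 2), cons(2, 2)))))) = 1 + max(6, 6) = 7

7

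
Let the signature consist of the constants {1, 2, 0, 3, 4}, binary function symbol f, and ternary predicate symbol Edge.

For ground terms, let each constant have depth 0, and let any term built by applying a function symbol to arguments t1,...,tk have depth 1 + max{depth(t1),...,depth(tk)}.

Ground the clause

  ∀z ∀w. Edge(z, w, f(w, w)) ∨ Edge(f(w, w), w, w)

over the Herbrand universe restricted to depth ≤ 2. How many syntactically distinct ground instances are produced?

819025

Ground terms of depth ≤ 2:
  Write N_k for the number of ground terms of depth ≤ k. A term of depth ≤ k is either a constant or a function symbol applied to arguments of depth ≤ k−1, so N_k = 5 + N_{k-1}^2.
  N_0 = 5
  N_1 = 5 + 5^2 = 30
  N_2 = 5 + 30^2 = 905
So there are 905 ground terms available for substitution.
The body mentions every one of the 2 quantified variables; since ground terms form a free algebra, no two substitutions collapse to the same formula.
Number of ground instances = 905^2 = 819025.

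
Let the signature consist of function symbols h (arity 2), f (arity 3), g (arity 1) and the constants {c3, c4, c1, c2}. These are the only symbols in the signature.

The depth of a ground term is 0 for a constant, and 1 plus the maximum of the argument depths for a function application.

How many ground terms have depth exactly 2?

689220

Write N_k for the number of ground terms of depth ≤ k. A term of depth ≤ k is either a constant or a function symbol applied to arguments of depth ≤ k−1, so N_k = 4 + N_{k-1}^2 + N_{k-1}^3 + N_{k-1}.
N_0 = 4
N_1 = 4 + 4^2 + 4^3 + 4 = 88
N_2 = 4 + 88^2 + 88^3 + 88 = 689308
Terms of depth exactly 2: N_2 − N_1 = 689308 − 88 = 689220.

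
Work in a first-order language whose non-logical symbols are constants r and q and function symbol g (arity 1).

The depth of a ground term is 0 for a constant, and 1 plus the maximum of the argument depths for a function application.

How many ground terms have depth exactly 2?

2

Count level by level. With function symbols g/1, the terms of depth ≤ k are the 2 constants together with each function applied to depth-≤(k−1) tuples, so N_k = 2 + N_{k-1}.
N_0 = 2
N_1 = 2 + 2 = 4
N_2 = 2 + 4 = 6
Terms of depth exactly 2: N_2 − N_1 = 6 − 4 = 2.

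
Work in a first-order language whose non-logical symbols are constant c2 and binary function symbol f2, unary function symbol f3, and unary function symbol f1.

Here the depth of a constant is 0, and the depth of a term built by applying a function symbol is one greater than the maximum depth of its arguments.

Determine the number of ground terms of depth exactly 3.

If N_k denotes the number of depth-≤k ground terms, the 1 constant gives N_0 = 1, and each function symbol of arity r contributes N_{k-1}^r new terms at level k: N_k = 1 + N_{k-1}^2 + N_{k-1} + N_{k-1}.
N_0 = 1
N_1 = 1 + 1^2 + 1 + 1 = 4
N_2 = 1 + 4^2 + 4 + 4 = 25
N_3 = 1 + 25^2 + 25 + 25 = 676
Terms of depth exactly 3: N_3 − N_2 = 676 − 25 = 651.

651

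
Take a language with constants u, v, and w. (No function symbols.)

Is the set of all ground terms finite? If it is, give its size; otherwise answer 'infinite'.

There are no function symbols, so every ground term is one of the 3 constants.
The Herbrand universe is {u, v, w}, which is finite with 3 elements.

3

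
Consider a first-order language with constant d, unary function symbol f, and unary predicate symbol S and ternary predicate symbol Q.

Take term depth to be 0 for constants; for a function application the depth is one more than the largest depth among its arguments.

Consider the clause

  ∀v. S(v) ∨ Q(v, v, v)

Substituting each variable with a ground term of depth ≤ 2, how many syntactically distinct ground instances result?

Ground terms of depth ≤ 2:
  Let N_k = |{terms of depth ≤ k}|. Then N_0 = 1 and N_k = 1 + N_{k-1} for k ≥ 1 (one summand per function symbol, arity giving the exponent).
  N_0 = 1
  N_1 = 1 + 1 = 2
  N_2 = 1 + 2 = 3
  Explicitly: d, f(d), f(f(d)).
So there are 3 ground terms available for substitution.
There is 1 variable to instantiate (v),  occurring in at least one literal, so different choices give different ground instances.
Number of ground instances = 3.

3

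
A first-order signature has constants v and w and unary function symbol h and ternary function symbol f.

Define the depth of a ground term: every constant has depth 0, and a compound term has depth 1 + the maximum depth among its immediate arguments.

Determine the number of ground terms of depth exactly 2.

Let N_k count ground terms of depth at most k. Each non-constant term of depth ≤ k is some function symbol applied to depth-≤(k−1) arguments, giving N_k = 2 + N_{k-1} + N_{k-1}^3.
N_0 = 2
N_1 = 2 + 2 + 2^3 = 12
N_2 = 2 + 12 + 12^3 = 1742
Terms of depth exactly 2: N_2 − N_1 = 1742 − 12 = 1730.

1730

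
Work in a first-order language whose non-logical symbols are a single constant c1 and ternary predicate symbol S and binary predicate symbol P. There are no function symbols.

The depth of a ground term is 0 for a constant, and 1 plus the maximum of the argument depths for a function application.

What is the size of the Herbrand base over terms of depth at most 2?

2

First count ground terms of depth ≤ 2.
With no function symbols every ground term is a constant, so there is exactly 1 ground term at every depth bound.
N_0 = 1
N_1 = 1
N_2 = 1
Explicitly: c1.
So |H| = 1.
Ground atoms are formed by filling each argument slot of a predicate with a term from H, so an r-ary predicate gives |H|^r atoms:
  S: 1^3 = 1;  P: 1^2 = 1
Total ground atoms: 1 + 1 = 2.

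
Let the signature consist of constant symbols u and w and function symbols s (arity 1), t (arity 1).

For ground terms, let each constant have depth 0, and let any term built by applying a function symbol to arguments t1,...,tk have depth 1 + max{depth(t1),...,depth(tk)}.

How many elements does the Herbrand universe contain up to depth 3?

If N_k denotes the number of depth-≤k ground terms, the 2 constants give N_0 = 2, and each function symbol of arity r contributes N_{k-1}^r new terms at level k: N_k = 2 + N_{k-1} + N_{k-1}.
N_0 = 2
N_1 = 2 + 2 + 2 = 6
N_2 = 2 + 6 + 6 = 14
N_3 = 2 + 14 + 14 = 30

30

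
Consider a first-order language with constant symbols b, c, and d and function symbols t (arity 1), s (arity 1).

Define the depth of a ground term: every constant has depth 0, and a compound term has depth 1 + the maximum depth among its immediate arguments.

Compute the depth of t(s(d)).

2

depth(s(d)) = 1 + depth(d) = 1 + 0 = 1
depth(t(s(d))) = 1 + depth(s(d)) = 1 + 1 = 2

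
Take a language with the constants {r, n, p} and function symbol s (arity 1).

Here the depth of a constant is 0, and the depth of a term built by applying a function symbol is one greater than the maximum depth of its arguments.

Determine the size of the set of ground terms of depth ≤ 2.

9

Write N_k for the number of ground terms of depth ≤ k. A term of depth ≤ k is either a constant or a function symbol applied to arguments of depth ≤ k−1, so N_k = 3 + N_{k-1}.
N_0 = 3
N_1 = 3 + 3 = 6
N_2 = 3 + 6 = 9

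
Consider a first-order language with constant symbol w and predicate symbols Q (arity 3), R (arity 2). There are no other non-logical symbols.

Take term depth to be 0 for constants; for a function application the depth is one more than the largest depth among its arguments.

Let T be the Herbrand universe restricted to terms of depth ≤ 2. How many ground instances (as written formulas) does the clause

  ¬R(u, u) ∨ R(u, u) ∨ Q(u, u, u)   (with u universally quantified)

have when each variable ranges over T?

1

Ground terms of depth ≤ 2:
  With no function symbols every ground term is a constant, so there is exactly 1 ground term at every depth bound.
  N_0 = 1
  N_1 = 1
  N_2 = 1
  Explicitly: w.
So there is exactly 1 ground term available for substitution.
The clause has 1 distinct variable (u), which appears in the body. In the free term algebra distinct substitutions yield syntactically distinct ground instances.
Number of ground instances = 1.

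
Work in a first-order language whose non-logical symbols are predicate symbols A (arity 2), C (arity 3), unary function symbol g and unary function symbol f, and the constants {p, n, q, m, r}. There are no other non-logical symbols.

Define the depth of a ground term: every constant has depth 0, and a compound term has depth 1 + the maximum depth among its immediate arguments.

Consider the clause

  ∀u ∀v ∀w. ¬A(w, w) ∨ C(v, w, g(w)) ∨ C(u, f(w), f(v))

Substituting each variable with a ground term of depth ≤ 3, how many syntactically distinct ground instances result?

Ground terms of depth ≤ 3:
  Write N_k for the number of ground terms of depth ≤ k. A term of depth ≤ k is either a constant or a function symbol applied to arguments of depth ≤ k−1, so N_k = 5 + N_{k-1} + N_{k-1}.
  N_0 = 5
  N_1 = 5 + 5 + 5 = 15
  N_2 = 5 + 15 + 15 = 35
  N_3 = 5 + 35 + 35 = 75
So there are 75 ground terms available for substitution.
The body mentions every one of the 3 quantified variables; since ground terms form a free algebra, no two substitutions collapse to the same formula.
Number of ground instances = 75^3 = 421875.

421875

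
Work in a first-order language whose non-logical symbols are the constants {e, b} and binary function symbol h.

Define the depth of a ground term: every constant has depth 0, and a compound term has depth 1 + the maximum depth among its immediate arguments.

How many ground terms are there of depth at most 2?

Let N_k = |{terms of depth ≤ k}|. Then N_0 = 2 and N_k = 2 + N_{k-1}^2 for k ≥ 1 (one summand per function symbol, arity giving the exponent).
N_0 = 2
N_1 = 2 + 2^2 = 6
N_2 = 2 + 6^2 = 38

38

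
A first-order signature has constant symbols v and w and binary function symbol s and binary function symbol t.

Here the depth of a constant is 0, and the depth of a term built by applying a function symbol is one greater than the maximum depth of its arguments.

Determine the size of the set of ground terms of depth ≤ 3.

Write N_k for the number of ground terms of depth ≤ k. A term of depth ≤ k is either a constant or a function symbol applied to arguments of depth ≤ k−1, so N_k = 2 + N_{k-1}^2 + N_{k-1}^2.
N_0 = 2
N_1 = 2 + 2^2 + 2^2 = 10
N_2 = 2 + 10^2 + 10^2 = 202
N_3 = 2 + 202^2 + 202^2 = 81610

81610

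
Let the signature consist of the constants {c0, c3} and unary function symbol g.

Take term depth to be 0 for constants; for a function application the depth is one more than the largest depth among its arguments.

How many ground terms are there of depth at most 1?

Write N_k for the number of ground terms of depth ≤ k. A term of depth ≤ k is either a constant or a function symbol applied to arguments of depth ≤ k−1, so N_k = 2 + N_{k-1}.
N_0 = 2
N_1 = 2 + 2 = 4
Explicitly: c0, c3, g(c0), g(c3).

4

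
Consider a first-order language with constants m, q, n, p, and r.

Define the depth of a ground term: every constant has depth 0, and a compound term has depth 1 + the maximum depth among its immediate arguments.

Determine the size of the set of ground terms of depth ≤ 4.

With no function symbols every ground term is a constant, so there are exactly 5 ground terms at every depth bound.
N_0 = 5
N_1 = 5
N_2 = 5
N_3 = 5
N_4 = 5
Explicitly: m, q, n, p, r.

5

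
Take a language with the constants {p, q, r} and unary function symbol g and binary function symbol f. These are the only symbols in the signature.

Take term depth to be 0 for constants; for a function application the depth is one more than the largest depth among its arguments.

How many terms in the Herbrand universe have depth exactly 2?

Write N_k for the number of ground terms of depth ≤ k. A term of depth ≤ k is either a constant or a function symbol applied to arguments of depth ≤ k−1, so N_k = 3 + N_{k-1} + N_{k-1}^2.
N_0 = 3
N_1 = 3 + 3 + 3^2 = 15
N_2 = 3 + 15 + 15^2 = 243
Terms of depth exactly 2: N_2 − N_1 = 243 − 15 = 228.

228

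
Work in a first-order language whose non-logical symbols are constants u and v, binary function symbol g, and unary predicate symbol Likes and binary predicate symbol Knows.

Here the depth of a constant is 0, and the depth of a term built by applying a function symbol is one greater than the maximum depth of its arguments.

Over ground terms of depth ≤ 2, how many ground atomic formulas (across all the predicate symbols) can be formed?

First count ground terms of depth ≤ 2.
Write N_k for the number of ground terms of depth ≤ k. A term of depth ≤ k is either a constant or a function symbol applied to arguments of depth ≤ k−1, so N_k = 2 + N_{k-1}^2.
N_0 = 2
N_1 = 2 + 2^2 = 6
N_2 = 2 + 6^2 = 38
So |H| = 38.
Ground atoms are formed by filling each argument slot of a predicate with a term from H, so an r-ary predicate gives |H|^r atoms:
  Likes: 38;  Knows: 38^2 = 1444
Total ground atoms: 38 + 1444 = 1482.

1482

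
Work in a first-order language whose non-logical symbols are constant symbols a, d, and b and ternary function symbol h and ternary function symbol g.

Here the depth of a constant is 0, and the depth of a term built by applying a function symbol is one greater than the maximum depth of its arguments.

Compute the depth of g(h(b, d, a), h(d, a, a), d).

depth(h(b, d, a)) = 1 + max(0, 0, 0) = 1
depth(h(d, a, a)) = 1 + max(0, 0, 0) = 1
depth(g(h(b, d, a), h(d, a, a), d)) = 1 + max(1, 1, 0) = 2

2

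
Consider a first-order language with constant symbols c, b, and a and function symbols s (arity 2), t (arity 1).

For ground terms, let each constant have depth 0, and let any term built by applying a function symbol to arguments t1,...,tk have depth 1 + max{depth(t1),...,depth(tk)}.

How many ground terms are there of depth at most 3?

If N_k denotes the number of depth-≤k ground terms, the 3 constants give N_0 = 3, and each function symbol of arity r contributes N_{k-1}^r new terms at level k: N_k = 3 + N_{k-1}^2 + N_{k-1}.
N_0 = 3
N_1 = 3 + 3^2 + 3 = 15
N_2 = 3 + 15^2 + 15 = 243
N_3 = 3 + 243^2 + 243 = 59295

59295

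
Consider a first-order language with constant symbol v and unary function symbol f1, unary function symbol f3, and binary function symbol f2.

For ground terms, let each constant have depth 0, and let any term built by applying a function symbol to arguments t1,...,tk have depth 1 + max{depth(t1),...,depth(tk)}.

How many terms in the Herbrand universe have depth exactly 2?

21

Let N_k count ground terms of depth at most k. Each non-constant term of depth ≤ k is some function symbol applied to depth-≤(k−1) arguments, giving N_k = 1 + N_{k-1} + N_{k-1} + N_{k-1}^2.
N_0 = 1
N_1 = 1 + 1 + 1 + 1^2 = 4
N_2 = 1 + 4 + 4 + 4^2 = 25
Terms of depth exactly 2: N_2 − N_1 = 25 − 4 = 21.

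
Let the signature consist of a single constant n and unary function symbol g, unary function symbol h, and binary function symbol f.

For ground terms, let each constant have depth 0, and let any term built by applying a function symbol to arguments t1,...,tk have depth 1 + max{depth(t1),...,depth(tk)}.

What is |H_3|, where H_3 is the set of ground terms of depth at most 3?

Write N_k for the number of ground terms of depth ≤ k. A term of depth ≤ k is either a constant or a function symbol applied to arguments of depth ≤ k−1, so N_k = 1 + N_{k-1} + N_{k-1} + N_{k-1}^2.
N_0 = 1
N_1 = 1 + 1 + 1 + 1^2 = 4
N_2 = 1 + 4 + 4 + 4^2 = 25
N_3 = 1 + 25 + 25 + 25^2 = 676

676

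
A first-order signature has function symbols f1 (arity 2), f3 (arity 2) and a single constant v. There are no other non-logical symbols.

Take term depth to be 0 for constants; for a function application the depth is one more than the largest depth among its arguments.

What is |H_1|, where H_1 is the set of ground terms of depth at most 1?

3

Let N_k count ground terms of depth at most k. Each non-constant term of depth ≤ k is some function symbol applied to depth-≤(k−1) arguments, giving N_k = 1 + N_{k-1}^2 + N_{k-1}^2.
N_0 = 1
N_1 = 1 + 1^2 + 1^2 = 3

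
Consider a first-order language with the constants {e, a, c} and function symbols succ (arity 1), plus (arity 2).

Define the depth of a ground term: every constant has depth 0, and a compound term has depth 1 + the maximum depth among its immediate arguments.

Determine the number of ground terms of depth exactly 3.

Write N_k for the number of ground terms of depth ≤ k. A term of depth ≤ k is either a constant or a function symbol applied to arguments of depth ≤ k−1, so N_k = 3 + N_{k-1} + N_{k-1}^2.
N_0 = 3
N_1 = 3 + 3 + 3^2 = 15
N_2 = 3 + 15 + 15^2 = 243
N_3 = 3 + 243 + 243^2 = 59295
Terms of depth exactly 3: N_3 − N_2 = 59295 − 243 = 59052.

59052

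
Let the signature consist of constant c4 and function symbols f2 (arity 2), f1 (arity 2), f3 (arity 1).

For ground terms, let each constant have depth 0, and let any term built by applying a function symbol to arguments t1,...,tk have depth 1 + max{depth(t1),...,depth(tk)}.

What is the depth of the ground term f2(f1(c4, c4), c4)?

2

depth(f1(c4, c4)) = 1 + max(0, 0) = 1
depth(f2(f1(c4, c4), c4)) = 1 + max(1, 0) = 2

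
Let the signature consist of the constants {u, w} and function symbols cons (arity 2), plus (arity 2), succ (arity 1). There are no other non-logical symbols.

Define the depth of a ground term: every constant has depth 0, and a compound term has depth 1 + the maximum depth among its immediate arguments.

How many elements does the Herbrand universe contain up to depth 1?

Let N_k = |{terms of depth ≤ k}|. Then N_0 = 2 and N_k = 2 + N_{k-1}^2 + N_{k-1}^2 + N_{k-1} for k ≥ 1 (one summand per function symbol, arity giving the exponent).
N_0 = 2
N_1 = 2 + 2^2 + 2^2 + 2 = 12
Explicitly: u, w, cons(u, u), cons(u, w), cons(w, u), cons(w, w), plus(u, u), plus(u, w), plus(w, u), plus(w, w), succ(u), succ(w).

12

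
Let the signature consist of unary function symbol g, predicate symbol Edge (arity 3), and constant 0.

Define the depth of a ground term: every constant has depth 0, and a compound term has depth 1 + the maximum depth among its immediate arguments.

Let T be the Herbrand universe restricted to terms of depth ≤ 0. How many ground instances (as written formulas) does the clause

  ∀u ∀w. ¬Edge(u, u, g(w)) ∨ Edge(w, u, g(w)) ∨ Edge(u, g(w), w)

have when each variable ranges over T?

1

Ground terms of depth ≤ 0:
  If N_k denotes the number of depth-≤k ground terms, the 1 constant gives N_0 = 1, and each function symbol of arity r contributes N_{k-1}^r new terms at level k: N_k = 1 + N_{k-1}.
  N_0 = 1
  Explicitly: 0.
So there is exactly 1 ground term available for substitution.
There are 2 variables to instantiate (u, w), each occurring in at least one literal, so different choices give different ground instances.
Number of ground instances = 1^2 = 1.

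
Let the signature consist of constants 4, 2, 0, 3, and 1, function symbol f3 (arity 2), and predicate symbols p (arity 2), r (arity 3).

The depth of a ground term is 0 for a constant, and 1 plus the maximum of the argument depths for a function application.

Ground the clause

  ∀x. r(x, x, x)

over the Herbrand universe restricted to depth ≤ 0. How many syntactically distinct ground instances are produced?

Ground terms of depth ≤ 0:
  Let N_k count ground terms of depth at most k. Each non-constant term of depth ≤ k is some function symbol applied to depth-≤(k−1) arguments, giving N_k = 5 + N_{k-1}^2.
  N_0 = 5
  Explicitly: 4, 2, 0, 3, 1.
So there are 5 ground terms available for substitution.
The variable x ranges independently over the available ground terms, and distinct assignments produce distinct instances.
Number of ground instances = 5.

5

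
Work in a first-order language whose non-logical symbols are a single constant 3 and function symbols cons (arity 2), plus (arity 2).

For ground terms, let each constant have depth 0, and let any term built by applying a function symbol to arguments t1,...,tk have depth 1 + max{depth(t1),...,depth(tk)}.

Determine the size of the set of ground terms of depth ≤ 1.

Let N_k = |{terms of depth ≤ k}|. Then N_0 = 1 and N_k = 1 + N_{k-1}^2 + N_{k-1}^2 for k ≥ 1 (one summand per function symbol, arity giving the exponent).
N_0 = 1
N_1 = 1 + 1^2 + 1^2 = 3
Explicitly: 3, cons(3, 3), plus(3, 3).

3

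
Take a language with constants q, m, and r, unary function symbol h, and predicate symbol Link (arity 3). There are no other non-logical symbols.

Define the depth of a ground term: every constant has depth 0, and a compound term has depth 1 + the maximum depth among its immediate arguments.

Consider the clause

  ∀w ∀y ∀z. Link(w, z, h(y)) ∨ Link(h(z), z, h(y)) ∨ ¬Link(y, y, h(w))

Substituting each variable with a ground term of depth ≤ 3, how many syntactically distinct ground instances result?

Ground terms of depth ≤ 3:
  Let N_k = |{terms of depth ≤ k}|. Then N_0 = 3 and N_k = 3 + N_{k-1} for k ≥ 1 (one summand per function symbol, arity giving the exponent).
  N_0 = 3
  N_1 = 3 + 3 = 6
  N_2 = 3 + 6 = 9
  N_3 = 3 + 9 = 12
So there are 12 ground terms available for substitution.
There are 3 variables to instantiate (w, y, z), each occurring in at least one literal, so different choices give different ground instances.
Number of ground instances = 12^3 = 1728.

1728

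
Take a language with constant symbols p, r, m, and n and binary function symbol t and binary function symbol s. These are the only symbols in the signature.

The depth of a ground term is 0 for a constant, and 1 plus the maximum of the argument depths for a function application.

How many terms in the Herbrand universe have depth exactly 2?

Count level by level. With function symbols t/2, s/2, the terms of depth ≤ k are the 4 constants together with each function applied to depth-≤(k−1) tuples, so N_k = 4 + N_{k-1}^2 + N_{k-1}^2.
N_0 = 4
N_1 = 4 + 4^2 + 4^2 = 36
N_2 = 4 + 36^2 + 36^2 = 2596
Terms of depth exactly 2: N_2 − N_1 = 2596 − 36 = 2560.

2560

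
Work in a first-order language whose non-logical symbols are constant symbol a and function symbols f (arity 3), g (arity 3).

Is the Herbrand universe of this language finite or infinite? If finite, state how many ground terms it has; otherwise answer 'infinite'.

infinite

The signature has at least one function symbol (f, arity 3) and at least one constant (a).
Iterating f gives infinitely many distinct ground terms: a, f(a, a, a), f(f(a, a, a), f(a, a, a), f(a, a, a)), ...
So the Herbrand universe is infinite.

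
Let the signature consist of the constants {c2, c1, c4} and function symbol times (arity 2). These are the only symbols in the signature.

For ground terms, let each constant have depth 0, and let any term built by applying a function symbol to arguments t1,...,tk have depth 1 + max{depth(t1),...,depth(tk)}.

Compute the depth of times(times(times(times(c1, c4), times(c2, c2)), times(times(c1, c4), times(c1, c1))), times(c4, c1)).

depth(times(c1, c4)) = 1 + max(0, 0) = 1
depth(times(c2, c2)) = 1 + max(0, 0) = 1
depth(times(times(c1, c4), times(c2, c2))) = 1 + max(1, 1) = 2
depth(times(c1, c1)) = 1 + max(0, 0) = 1
depth(times(times(c1, c4), times(c1, c1))) = 1 + max(1, 1) = 2
depth(times(times(times(c1, c4), times(c2, c2)), times(times(c1, c4), times(c1, c1)))) = 1 + max(2, 2) = 3
depth(times(c4, c1)) = 1 + max(0, 0) = 1
depth(times(times(times(times(c1, c4), times(c2, c2)), times(times(c1, c4), times(c1, c1))), times(c4, c1))) = 1 + max(3, 1) = 4

4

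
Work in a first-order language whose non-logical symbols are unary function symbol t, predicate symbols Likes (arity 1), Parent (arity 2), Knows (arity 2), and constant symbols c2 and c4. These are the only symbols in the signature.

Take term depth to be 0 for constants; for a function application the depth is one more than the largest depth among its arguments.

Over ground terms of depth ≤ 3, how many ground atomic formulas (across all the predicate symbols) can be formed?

136

First count ground terms of depth ≤ 3.
Let N_k = |{terms of depth ≤ k}|. Then N_0 = 2 and N_k = 2 + N_{k-1} for k ≥ 1 (one summand per function symbol, arity giving the exponent).
N_0 = 2
N_1 = 2 + 2 = 4
N_2 = 2 + 4 = 6
N_3 = 2 + 6 = 8
Explicitly: c2, c4, t(c2), t(c4), t(t(c2)), t(t(c4)), t(t(t(c2))), t(t(t(c4))).
So |H| = 8.
A ground atom is a predicate applied to a tuple of terms from H, so the count is the sum over predicates of |H|^arity:
  Likes: 8;  Parent: 8^2 = 64;  Knows: 8^2 = 64
Total ground atoms: 8 + 64 + 64 = 136.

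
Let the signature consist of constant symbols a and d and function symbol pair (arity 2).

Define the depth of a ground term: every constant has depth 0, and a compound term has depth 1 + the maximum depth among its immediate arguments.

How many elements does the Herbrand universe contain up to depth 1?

6

Write N_k for the number of ground terms of depth ≤ k. A term of depth ≤ k is either a constant or a function symbol applied to arguments of depth ≤ k−1, so N_k = 2 + N_{k-1}^2.
N_0 = 2
N_1 = 2 + 2^2 = 6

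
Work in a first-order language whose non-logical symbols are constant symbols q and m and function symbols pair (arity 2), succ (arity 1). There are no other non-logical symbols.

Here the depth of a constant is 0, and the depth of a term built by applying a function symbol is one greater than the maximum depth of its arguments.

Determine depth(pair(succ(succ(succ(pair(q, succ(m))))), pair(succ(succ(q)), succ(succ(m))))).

6

depth(succ(m)) = 1 + depth(m) = 1 + 0 = 1
depth(pair(q, succ(m))) = 1 + max(0, 1) = 2
depth(succ(pair(q, succ(m)))) = 1 + depth(pair(q, succ(m))) = 1 + 2 = 3
depth(succ(succ(pair(q, succ(m))))) = 1 + depth(succ(pair(q, succ(m)))) = 1 + 3 = 4
depth(succ(succ(succ(pair(q, succ(m)))))) = 1 + depth(succ(succ(pair(q, succ(m))))) = 1 + 4 = 5
depth(succ(q)) = 1 + depth(q) = 1 + 0 = 1
depth(succ(succ(q))) = 1 + depth(succ(q)) = 1 + 1 = 2
depth(succ(succ(m))) = 1 + depth(succ(m)) = 1 + 1 = 2
depth(pair(succ(succ(q)), succ(succ(m)))) = 1 + max(2, 2) = 3
depth(pair(succ(succ(succ(pair(q, succ(m))))), pair(succ(succ(q)), succ(succ(m))))) = 1 + max(5, 3) = 6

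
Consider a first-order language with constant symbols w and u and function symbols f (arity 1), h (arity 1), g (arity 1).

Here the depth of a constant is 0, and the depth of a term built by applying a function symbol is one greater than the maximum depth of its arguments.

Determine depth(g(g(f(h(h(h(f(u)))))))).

7

depth(f(u)) = 1 + depth(u) = 1 + 0 = 1
depth(h(f(u))) = 1 + depth(f(u)) = 1 + 1 = 2
depth(h(h(f(u)))) = 1 + depth(h(f(u))) = 1 + 2 = 3
depth(h(h(h(f(u))))) = 1 + depth(h(h(f(u)))) = 1 + 3 = 4
depth(f(h(h(h(f(u)))))) = 1 + depth(h(h(h(f(u))))) = 1 + 4 = 5
depth(g(f(h(h(h(f(u))))))) = 1 + depth(f(h(h(h(f(u)))))) = 1 + 5 = 6
depth(g(g(f(h(h(h(f(u)))))))) = 1 + depth(g(f(h(h(h(f(u))))))) = 1 + 6 = 7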